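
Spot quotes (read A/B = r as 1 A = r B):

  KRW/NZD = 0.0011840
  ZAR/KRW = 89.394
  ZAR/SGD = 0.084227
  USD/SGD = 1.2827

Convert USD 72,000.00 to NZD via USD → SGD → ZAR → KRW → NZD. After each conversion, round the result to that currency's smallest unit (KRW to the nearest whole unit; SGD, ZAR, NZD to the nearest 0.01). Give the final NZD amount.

NZD 116,055.66

USD 72,000.00 × 1.2827 = SGD 92,354.40
SGD 92,354.40 ÷ 0.084227 = ZAR 1,096,494.00
ZAR 1,096,494.00 × 89.394 = KRW 98,019,985
KRW 98,019,985 × 0.0011840 = NZD 116,055.66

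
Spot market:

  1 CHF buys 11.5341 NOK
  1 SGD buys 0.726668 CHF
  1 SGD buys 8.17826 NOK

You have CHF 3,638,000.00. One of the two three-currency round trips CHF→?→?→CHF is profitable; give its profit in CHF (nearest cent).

Profit: CHF 90,391.67

Profitable loop is CHF → NOK → SGD → CHF:
CHF 3,638,000.00 × 11.5341 = NOK 41,961,055.80
NOK 41,961,055.80 ÷ 8.17826 = SGD 5,130,804.82
SGD 5,130,804.82 × 0.726668 = CHF 3,728,391.67
Profit = CHF 3,728,391.67 − CHF 3,638,000.00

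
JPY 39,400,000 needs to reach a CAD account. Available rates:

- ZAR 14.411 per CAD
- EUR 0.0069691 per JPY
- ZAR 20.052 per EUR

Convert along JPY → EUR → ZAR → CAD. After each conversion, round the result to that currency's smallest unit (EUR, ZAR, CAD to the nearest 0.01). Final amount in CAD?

JPY 39,400,000 × 0.0069691 = EUR 274,582.54
EUR 274,582.54 × 20.052 = ZAR 5,505,929.09
ZAR 5,505,929.09 ÷ 14.411 = CAD 382,064.33

CAD 382,064.33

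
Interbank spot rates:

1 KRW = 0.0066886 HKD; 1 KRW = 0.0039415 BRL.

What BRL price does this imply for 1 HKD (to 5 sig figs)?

HKD/BRL = 0.58929

1 HKD ÷ 0.0066886 = 149.508 KRW
149.508 KRW × 0.0039415 = 0.589286 BRL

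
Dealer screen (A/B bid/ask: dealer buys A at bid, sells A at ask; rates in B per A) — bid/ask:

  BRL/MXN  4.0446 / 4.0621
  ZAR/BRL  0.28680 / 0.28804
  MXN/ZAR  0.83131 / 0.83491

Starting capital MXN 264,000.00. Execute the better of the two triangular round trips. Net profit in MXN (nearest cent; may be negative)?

Best loop MXN → BRL → ZAR → MXN:
MXN 264,000.00 ÷ 4.0621 (buy BRL at ask) = BRL 64,991.01
BRL 64,991.01 ÷ 0.28804 (buy ZAR at ask) = ZAR 225,631.91
ZAR 225,631.91 ÷ 0.83491 (buy MXN at ask) = MXN 270,246.98

Net profit: MXN 6,246.98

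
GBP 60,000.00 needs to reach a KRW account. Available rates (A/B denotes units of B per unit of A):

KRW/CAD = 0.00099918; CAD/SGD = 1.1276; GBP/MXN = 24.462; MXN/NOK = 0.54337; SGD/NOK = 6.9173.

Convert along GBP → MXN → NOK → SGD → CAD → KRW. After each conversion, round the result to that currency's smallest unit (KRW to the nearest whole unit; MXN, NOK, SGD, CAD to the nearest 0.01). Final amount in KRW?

GBP 60,000.00 × 24.462 = MXN 1,467,720.00
MXN 1,467,720.00 × 0.54337 = NOK 797,515.02
NOK 797,515.02 ÷ 6.9173 = SGD 115,292.82
SGD 115,292.82 ÷ 1.1276 = CAD 102,246.20
CAD 102,246.20 ÷ 0.00099918 = KRW 102,330,111

KRW 102,330,111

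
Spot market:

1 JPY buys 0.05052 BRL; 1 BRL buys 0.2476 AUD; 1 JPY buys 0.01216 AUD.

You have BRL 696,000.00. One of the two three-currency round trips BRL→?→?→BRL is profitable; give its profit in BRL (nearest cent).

Profitable loop is BRL → AUD → JPY → BRL:
BRL 696,000.00 × 0.2476 = AUD 172,329.60
AUD 172,329.60 ÷ 0.01216 = JPY 14,171,842
JPY 14,171,842 × 0.05052 = BRL 715,961.46
Profit = BRL 715,961.46 − BRL 696,000.00

Profit: BRL 19,961.46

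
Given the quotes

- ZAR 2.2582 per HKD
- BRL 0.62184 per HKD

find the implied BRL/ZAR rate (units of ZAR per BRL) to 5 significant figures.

1 BRL ÷ 0.62184 = 1.60813 HKD
1.60813 HKD × 2.2582 = 3.63148 ZAR

BRL/ZAR = 3.6315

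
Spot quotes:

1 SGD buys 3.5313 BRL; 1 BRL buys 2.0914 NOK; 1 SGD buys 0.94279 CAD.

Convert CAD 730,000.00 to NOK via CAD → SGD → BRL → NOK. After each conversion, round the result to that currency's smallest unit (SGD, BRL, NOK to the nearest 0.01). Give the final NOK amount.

NOK 5,718,466.86

CAD 730,000.00 ÷ 0.94279 = SGD 774,297.56
SGD 774,297.56 × 3.5313 = BRL 2,734,276.97
BRL 2,734,276.97 × 2.0914 = NOK 5,718,466.86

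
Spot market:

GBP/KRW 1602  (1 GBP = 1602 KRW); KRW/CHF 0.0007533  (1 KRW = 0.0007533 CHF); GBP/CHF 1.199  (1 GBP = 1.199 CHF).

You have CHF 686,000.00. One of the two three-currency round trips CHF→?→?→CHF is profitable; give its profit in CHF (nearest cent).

Profit: CHF 4,455.05

Profitable loop is CHF → GBP → KRW → CHF:
CHF 686,000.00 ÷ 1.199 = GBP 572,143.45
GBP 572,143.45 × 1602 = KRW 916,573,812
KRW 916,573,812 × 0.0007533 = CHF 690,455.05
Profit = CHF 690,455.05 − CHF 686,000.00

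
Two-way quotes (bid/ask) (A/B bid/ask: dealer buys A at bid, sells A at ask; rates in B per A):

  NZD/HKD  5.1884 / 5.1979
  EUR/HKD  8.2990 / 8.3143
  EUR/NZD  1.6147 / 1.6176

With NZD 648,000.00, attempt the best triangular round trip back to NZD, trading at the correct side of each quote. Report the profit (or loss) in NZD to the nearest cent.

Best loop NZD → HKD → EUR → NZD:
NZD 648,000.00 × 5.1884 (sell NZD at bid) = HKD 3,362,083.20
HKD 3,362,083.20 ÷ 8.3143 (buy EUR at ask) = EUR 404,373.57
EUR 404,373.57 × 1.6147 (sell EUR at bid) = NZD 652,942.01

Net profit: NZD 4,942.01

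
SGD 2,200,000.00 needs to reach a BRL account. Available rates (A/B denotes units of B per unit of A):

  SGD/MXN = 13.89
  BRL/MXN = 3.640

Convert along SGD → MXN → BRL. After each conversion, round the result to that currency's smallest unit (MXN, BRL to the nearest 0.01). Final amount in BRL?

SGD 2,200,000.00 × 13.89 = MXN 30,558,000.00
MXN 30,558,000.00 ÷ 3.640 = BRL 8,395,054.95

BRL 8,395,054.95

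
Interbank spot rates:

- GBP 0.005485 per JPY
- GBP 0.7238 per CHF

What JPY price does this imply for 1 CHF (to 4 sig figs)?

1 CHF × 0.7238 = 0.7238 GBP
0.7238 GBP ÷ 0.005485 = 131.96 JPY

CHF/JPY = 132.0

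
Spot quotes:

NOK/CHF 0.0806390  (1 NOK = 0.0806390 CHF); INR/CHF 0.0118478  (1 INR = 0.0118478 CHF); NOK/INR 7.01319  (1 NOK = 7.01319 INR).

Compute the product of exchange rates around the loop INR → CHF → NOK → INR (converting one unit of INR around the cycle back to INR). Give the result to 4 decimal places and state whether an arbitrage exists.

Around INR → CHF → NOK → INR: 1 × 0.0118478 ÷ 0.0806390 × 7.01319 = 1.030406
Product > 1; profitable direction is INR → CHF → NOK → INR.

1.0304 (arbitrage exists)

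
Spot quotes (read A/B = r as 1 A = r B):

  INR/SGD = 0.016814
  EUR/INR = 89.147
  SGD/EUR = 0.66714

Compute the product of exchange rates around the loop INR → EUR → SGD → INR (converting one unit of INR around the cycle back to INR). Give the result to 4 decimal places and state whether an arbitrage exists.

1.0000 (no arbitrage)

Around INR → EUR → SGD → INR: 1 ÷ 89.147 ÷ 0.66714 ÷ 0.016814 = 1.000012
Product ≈ 1 (deviation 0.001%, within rounding noise).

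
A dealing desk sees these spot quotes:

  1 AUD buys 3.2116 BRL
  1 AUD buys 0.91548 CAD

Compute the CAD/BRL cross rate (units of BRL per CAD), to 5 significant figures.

1 CAD ÷ 0.91548 = 1.09232 AUD
1.09232 AUD × 3.2116 = 3.50811 BRL

CAD/BRL = 3.5081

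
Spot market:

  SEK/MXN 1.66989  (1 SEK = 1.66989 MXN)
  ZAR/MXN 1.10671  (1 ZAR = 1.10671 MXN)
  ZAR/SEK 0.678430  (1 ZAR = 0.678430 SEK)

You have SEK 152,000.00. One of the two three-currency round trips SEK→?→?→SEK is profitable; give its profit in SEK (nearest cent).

Profitable loop is SEK → MXN → ZAR → SEK:
SEK 152,000.00 × 1.66989 = MXN 253,823.28
MXN 253,823.28 ÷ 1.10671 = ZAR 229,349.40
ZAR 229,349.40 × 0.678430 = SEK 155,597.52
Profit = SEK 155,597.52 − SEK 152,000.00

Profit: SEK 3,597.52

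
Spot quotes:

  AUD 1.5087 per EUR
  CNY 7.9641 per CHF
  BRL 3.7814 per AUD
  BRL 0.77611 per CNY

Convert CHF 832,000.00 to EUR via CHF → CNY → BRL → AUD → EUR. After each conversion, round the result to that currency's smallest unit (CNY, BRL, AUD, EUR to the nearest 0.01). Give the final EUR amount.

CHF 832,000.00 × 7.9641 = CNY 6,626,131.20
CNY 6,626,131.20 × 0.77611 = BRL 5,142,606.69
BRL 5,142,606.69 ÷ 3.7814 = AUD 1,359,974.27
AUD 1,359,974.27 ÷ 1.5087 = EUR 901,421.27

EUR 901,421.27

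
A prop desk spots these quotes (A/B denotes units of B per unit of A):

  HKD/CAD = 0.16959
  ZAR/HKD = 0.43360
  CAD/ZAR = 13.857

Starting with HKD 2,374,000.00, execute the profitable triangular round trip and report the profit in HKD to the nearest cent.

Profitable loop is HKD → CAD → ZAR → HKD:
HKD 2,374,000.00 × 0.16959 = CAD 402,606.66
CAD 402,606.66 × 13.857 = ZAR 5,578,920.49
ZAR 5,578,920.49 × 0.43360 = HKD 2,419,019.92
Profit = HKD 2,419,019.92 − HKD 2,374,000.00

Profit: HKD 45,019.92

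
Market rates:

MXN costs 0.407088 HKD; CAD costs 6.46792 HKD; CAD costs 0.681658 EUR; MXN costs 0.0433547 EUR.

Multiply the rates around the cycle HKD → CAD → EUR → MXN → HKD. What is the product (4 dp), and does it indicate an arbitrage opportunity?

0.9896 (arbitrage exists)

Around HKD → CAD → EUR → MXN → HKD: 1 ÷ 6.46792 × 0.681658 ÷ 0.0433547 × 0.407088 = 0.989587
Product < 1; profitable direction is HKD → MXN → EUR → CAD → HKD.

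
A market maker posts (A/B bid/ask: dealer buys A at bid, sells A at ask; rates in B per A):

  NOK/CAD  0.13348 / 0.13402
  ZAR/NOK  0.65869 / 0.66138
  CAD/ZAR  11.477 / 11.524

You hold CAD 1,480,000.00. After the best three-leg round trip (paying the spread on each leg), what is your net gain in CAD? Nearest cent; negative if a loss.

Best loop CAD → ZAR → NOK → CAD:
CAD 1,480,000.00 × 11.477 (sell CAD at bid) = ZAR 16,985,960.00
ZAR 16,985,960.00 × 0.65869 (sell ZAR at bid) = NOK 11,188,481.99
NOK 11,188,481.99 × 0.13348 (sell NOK at bid) = CAD 1,493,438.58

Net profit: CAD 13,438.58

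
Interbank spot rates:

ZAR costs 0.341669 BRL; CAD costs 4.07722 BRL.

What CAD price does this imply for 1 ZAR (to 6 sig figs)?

ZAR/CAD = 0.0837995

1 ZAR × 0.341669 = 0.341669 BRL
0.341669 BRL ÷ 4.07722 = 0.0837995 CAD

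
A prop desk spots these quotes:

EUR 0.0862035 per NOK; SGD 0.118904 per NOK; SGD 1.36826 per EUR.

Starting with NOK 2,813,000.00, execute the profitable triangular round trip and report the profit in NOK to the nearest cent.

Profit: NOK 22,780.86

Profitable loop is NOK → SGD → EUR → NOK:
NOK 2,813,000.00 × 0.118904 = SGD 334,476.95
SGD 334,476.95 ÷ 1.36826 = EUR 244,454.24
EUR 244,454.24 ÷ 0.0862035 = NOK 2,835,780.86
Profit = NOK 2,835,780.86 − NOK 2,813,000.00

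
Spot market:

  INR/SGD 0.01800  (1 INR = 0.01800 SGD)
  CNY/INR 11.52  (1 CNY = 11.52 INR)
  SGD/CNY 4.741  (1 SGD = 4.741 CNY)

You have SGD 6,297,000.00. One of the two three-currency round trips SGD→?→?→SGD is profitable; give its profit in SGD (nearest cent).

Profitable loop is SGD → INR → CNY → SGD:
SGD 6,297,000.00 ÷ 0.01800 = INR 349,833,333.33
INR 349,833,333.33 ÷ 11.52 = CNY 30,367,476.85
CNY 30,367,476.85 ÷ 4.741 = SGD 6,405,289.36
Profit = SGD 6,405,289.36 − SGD 6,297,000.00

Profit: SGD 108,289.36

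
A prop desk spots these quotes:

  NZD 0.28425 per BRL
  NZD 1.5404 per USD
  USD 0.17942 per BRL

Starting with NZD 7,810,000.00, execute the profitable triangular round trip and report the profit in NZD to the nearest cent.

Profitable loop is NZD → USD → BRL → NZD:
NZD 7,810,000.00 ÷ 1.5404 = USD 5,070,111.66
USD 5,070,111.66 ÷ 0.17942 = BRL 28,258,341.65
BRL 28,258,341.65 × 0.28425 = NZD 8,032,433.61
Profit = NZD 8,032,433.61 − NZD 7,810,000.00

Profit: NZD 222,433.61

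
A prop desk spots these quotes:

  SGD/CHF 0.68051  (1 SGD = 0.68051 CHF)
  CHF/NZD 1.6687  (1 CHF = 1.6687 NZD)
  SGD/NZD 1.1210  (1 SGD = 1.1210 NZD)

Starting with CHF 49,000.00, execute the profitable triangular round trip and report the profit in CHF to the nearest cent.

Profitable loop is CHF → NZD → SGD → CHF:
CHF 49,000.00 × 1.6687 = NZD 81,766.30
NZD 81,766.30 ÷ 1.1210 = SGD 72,940.50
SGD 72,940.50 × 0.68051 = CHF 49,636.74
Profit = CHF 49,636.74 − CHF 49,000.00

Profit: CHF 636.74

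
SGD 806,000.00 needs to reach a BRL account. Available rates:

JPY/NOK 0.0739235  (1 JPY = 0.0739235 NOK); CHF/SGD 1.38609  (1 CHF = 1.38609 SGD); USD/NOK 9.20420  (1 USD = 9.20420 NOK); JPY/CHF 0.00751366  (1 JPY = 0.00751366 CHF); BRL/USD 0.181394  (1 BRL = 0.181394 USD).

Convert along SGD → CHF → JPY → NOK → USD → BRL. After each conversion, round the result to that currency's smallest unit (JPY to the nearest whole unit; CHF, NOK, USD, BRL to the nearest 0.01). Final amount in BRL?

BRL 3,426,617.47

SGD 806,000.00 ÷ 1.38609 = CHF 581,491.82
CHF 581,491.82 ÷ 0.00751366 = JPY 77,391,287
JPY 77,391,287 × 0.0739235 = NOK 5,721,034.80
NOK 5,721,034.80 ÷ 9.20420 = USD 621,567.85
USD 621,567.85 ÷ 0.181394 = BRL 3,426,617.47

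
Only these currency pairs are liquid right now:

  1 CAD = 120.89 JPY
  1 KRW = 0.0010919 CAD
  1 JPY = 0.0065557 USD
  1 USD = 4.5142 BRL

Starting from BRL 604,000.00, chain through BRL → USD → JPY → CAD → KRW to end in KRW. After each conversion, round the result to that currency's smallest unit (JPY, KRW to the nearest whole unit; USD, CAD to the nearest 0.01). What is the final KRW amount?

BRL 604,000.00 ÷ 4.5142 = USD 133,800.01
USD 133,800.01 ÷ 0.0065557 = JPY 20,409,721
JPY 20,409,721 ÷ 120.89 = CAD 168,828.86
CAD 168,828.86 ÷ 0.0010919 = KRW 154,619,342

KRW 154,619,342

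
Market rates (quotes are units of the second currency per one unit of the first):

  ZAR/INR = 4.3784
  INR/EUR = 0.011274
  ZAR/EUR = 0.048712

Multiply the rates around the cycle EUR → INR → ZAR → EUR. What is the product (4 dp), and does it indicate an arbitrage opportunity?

Around EUR → INR → ZAR → EUR: 1 ÷ 0.011274 ÷ 4.3784 × 0.048712 = 0.986830
Product < 1; profitable direction is EUR → ZAR → INR → EUR.

0.9868 (arbitrage exists)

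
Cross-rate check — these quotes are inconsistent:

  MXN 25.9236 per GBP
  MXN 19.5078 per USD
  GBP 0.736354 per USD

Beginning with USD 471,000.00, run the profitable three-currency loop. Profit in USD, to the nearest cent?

Profitable loop is USD → MXN → GBP → USD:
USD 471,000.00 × 19.5078 = MXN 9,188,173.80
MXN 9,188,173.80 ÷ 25.9236 = GBP 354,432.79
GBP 354,432.79 ÷ 0.736354 = USD 481,334.78
Profit = USD 481,334.78 − USD 471,000.00

Profit: USD 10,334.78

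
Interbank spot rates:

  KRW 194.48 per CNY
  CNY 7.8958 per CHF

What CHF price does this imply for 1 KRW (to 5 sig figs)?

1 KRW ÷ 194.48 = 0.00514192 CNY
0.00514192 CNY ÷ 7.8958 = 0.000651222 CHF

KRW/CHF = 0.00065122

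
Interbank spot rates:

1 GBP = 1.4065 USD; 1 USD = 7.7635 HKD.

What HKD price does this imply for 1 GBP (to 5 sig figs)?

GBP/HKD = 10.919

1 GBP × 1.4065 = 1.4065 USD
1.4065 USD × 7.7635 = 10.9194 HKD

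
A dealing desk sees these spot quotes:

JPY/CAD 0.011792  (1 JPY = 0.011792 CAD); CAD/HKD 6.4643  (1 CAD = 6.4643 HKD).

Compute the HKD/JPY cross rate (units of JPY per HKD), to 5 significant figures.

1 HKD ÷ 6.4643 = 0.154696 CAD
0.154696 CAD ÷ 0.011792 = 13.1187 JPY

HKD/JPY = 13.119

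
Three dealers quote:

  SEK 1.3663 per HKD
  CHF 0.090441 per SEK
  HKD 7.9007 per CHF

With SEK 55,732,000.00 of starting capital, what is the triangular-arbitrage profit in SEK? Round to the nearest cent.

Profit: SEK 1,353,739.72

Profitable loop is SEK → HKD → CHF → SEK:
SEK 55,732,000.00 ÷ 1.3663 = HKD 40,790,455.98
HKD 40,790,455.98 ÷ 7.9007 = CHF 5,162,891.39
CHF 5,162,891.39 ÷ 0.090441 = SEK 57,085,739.72
Profit = SEK 57,085,739.72 − SEK 55,732,000.00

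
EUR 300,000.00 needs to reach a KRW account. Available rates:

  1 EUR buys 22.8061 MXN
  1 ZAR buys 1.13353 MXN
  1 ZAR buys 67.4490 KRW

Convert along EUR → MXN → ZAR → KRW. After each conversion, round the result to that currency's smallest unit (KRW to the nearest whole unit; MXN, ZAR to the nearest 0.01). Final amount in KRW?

KRW 407,112,817

EUR 300,000.00 × 22.8061 = MXN 6,841,830.00
MXN 6,841,830.00 ÷ 1.13353 = ZAR 6,035,861.42
ZAR 6,035,861.42 × 67.4490 = KRW 407,112,817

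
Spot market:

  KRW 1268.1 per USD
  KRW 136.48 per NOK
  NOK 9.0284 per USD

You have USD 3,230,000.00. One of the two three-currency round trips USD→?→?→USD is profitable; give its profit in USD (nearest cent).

Profitable loop is USD → KRW → NOK → USD:
USD 3,230,000.00 × 1268.1 = KRW 4,095,963,000
KRW 4,095,963,000 ÷ 136.48 = NOK 30,011,452.23
NOK 30,011,452.23 ÷ 9.0284 = USD 3,324,116.37
Profit = USD 3,324,116.37 − USD 3,230,000.00

Profit: USD 94,116.37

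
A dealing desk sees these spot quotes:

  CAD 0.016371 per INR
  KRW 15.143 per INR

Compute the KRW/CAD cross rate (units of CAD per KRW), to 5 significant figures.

KRW/CAD = 0.0010811

1 KRW ÷ 15.143 = 0.0660371 INR
0.0660371 INR × 0.016371 = 0.00108109 CAD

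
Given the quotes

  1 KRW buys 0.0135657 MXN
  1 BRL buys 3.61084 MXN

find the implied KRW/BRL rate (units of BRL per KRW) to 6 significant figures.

KRW/BRL = 0.00375694

1 KRW × 0.0135657 = 0.0135657 MXN
0.0135657 MXN ÷ 3.61084 = 0.00375694 BRL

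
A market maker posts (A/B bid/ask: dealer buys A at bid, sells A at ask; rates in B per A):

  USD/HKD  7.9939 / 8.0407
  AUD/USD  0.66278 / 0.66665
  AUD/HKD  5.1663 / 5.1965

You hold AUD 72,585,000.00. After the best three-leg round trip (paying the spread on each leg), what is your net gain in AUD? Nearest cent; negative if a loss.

Best loop AUD → USD → HKD → AUD:
AUD 72,585,000.00 × 0.66278 (sell AUD at bid) = USD 48,107,886.30
USD 48,107,886.30 × 7.9939 (sell USD at bid) = HKD 384,569,632.29
HKD 384,569,632.29 ÷ 5.1965 (buy AUD at ask) = AUD 74,005,509.92

Net profit: AUD 1,420,509.92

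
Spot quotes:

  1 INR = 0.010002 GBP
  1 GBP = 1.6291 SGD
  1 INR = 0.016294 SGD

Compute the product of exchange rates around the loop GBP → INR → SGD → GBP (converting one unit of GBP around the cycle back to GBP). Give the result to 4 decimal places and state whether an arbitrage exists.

Around GBP → INR → SGD → GBP: 1 ÷ 0.010002 × 0.016294 ÷ 1.6291 = 0.999984
Product ≈ 1 (deviation 0.002%, within rounding noise).

1.0000 (no arbitrage)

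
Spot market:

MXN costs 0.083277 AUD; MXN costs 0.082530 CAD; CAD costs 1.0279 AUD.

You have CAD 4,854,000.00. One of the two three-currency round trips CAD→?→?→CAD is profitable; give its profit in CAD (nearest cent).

Profitable loop is CAD → AUD → MXN → CAD:
CAD 4,854,000.00 × 1.0279 = AUD 4,989,426.60
AUD 4,989,426.60 ÷ 0.083277 = MXN 59,913,620.81
MXN 59,913,620.81 × 0.082530 = CAD 4,944,671.13
Profit = CAD 4,944,671.13 − CAD 4,854,000.00

Profit: CAD 90,671.13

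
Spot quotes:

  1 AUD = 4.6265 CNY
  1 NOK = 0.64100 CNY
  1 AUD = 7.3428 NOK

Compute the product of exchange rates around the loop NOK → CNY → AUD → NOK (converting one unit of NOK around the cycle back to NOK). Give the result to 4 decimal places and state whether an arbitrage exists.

1.0173 (arbitrage exists)

Around NOK → CNY → AUD → NOK: 1 × 0.64100 ÷ 4.6265 × 7.3428 = 1.017342
Product > 1; profitable direction is NOK → CNY → AUD → NOK.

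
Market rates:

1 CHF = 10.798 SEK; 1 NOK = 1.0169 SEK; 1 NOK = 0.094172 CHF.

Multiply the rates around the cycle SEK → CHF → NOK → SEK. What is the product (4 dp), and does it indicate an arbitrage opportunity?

1.0000 (no arbitrage)

Around SEK → CHF → NOK → SEK: 1 ÷ 10.798 ÷ 0.094172 × 1.0169 = 1.000030
Product ≈ 1 (deviation 0.003%, within rounding noise).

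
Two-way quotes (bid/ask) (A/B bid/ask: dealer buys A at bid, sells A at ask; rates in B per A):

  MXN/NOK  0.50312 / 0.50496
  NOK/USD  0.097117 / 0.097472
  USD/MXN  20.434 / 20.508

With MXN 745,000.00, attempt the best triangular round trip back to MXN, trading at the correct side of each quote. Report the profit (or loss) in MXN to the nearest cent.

Best loop MXN → NOK → USD → MXN:
MXN 745,000.00 × 0.50312 (sell MXN at bid) = NOK 374,824.40
NOK 374,824.40 × 0.097117 (sell NOK at bid) = USD 36,401.82
USD 36,401.82 × 20.434 (sell USD at bid) = MXN 743,834.82

Net result: MXN -1,165.18 (no profitable arbitrage after spreads)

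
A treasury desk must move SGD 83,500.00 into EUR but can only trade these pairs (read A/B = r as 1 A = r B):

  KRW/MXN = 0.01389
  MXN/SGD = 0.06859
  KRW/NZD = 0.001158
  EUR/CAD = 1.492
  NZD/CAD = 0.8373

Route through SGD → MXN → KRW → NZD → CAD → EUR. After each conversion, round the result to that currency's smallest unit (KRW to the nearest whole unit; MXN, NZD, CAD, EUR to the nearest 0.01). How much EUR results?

EUR 56,956.63

SGD 83,500.00 ÷ 0.06859 = MXN 1,217,378.63
MXN 1,217,378.63 ÷ 0.01389 = KRW 87,644,250
KRW 87,644,250 × 0.001158 = NZD 101,492.04
NZD 101,492.04 × 0.8373 = CAD 84,979.29
CAD 84,979.29 ÷ 1.492 = EUR 56,956.63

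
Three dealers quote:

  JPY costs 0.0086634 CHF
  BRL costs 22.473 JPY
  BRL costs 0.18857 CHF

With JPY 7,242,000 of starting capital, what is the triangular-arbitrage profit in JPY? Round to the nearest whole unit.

Profit: JPY 235,137

Profitable loop is JPY → CHF → BRL → JPY:
JPY 7,242,000 × 0.0086634 = CHF 62,740.34
CHF 62,740.34 ÷ 0.18857 = BRL 332,716.46
BRL 332,716.46 × 22.473 = JPY 7,477,137
Profit = JPY 7,477,137 − JPY 7,242,000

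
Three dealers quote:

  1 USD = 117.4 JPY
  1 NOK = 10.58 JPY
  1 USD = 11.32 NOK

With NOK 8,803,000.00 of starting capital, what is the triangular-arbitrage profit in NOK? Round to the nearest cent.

Profit: NOK 177,379.70

Profitable loop is NOK → JPY → USD → NOK:
NOK 8,803,000.00 × 10.58 = JPY 93,135,740
JPY 93,135,740 ÷ 117.4 = USD 793,319.76
USD 793,319.76 × 11.32 = NOK 8,980,379.70
Profit = NOK 8,980,379.70 − NOK 8,803,000.00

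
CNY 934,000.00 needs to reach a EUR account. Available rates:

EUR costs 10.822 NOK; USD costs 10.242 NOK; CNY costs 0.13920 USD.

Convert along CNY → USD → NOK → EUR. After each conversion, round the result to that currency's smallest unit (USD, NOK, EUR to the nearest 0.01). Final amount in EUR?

EUR 123,044.83

CNY 934,000.00 × 0.13920 = USD 130,012.80
USD 130,012.80 × 10.242 = NOK 1,331,591.10
NOK 1,331,591.10 ÷ 10.822 = EUR 123,044.83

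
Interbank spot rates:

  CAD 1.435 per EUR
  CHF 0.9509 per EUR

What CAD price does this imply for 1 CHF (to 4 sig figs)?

1 CHF ÷ 0.9509 = 1.05164 EUR
1.05164 EUR × 1.435 = 1.5091 CAD

CHF/CAD = 1.509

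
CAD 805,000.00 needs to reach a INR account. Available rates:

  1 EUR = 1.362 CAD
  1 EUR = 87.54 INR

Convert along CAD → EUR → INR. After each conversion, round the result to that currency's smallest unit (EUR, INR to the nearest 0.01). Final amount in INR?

INR 51,739,867.45

CAD 805,000.00 ÷ 1.362 = EUR 591,042.58
EUR 591,042.58 × 87.54 = INR 51,739,867.45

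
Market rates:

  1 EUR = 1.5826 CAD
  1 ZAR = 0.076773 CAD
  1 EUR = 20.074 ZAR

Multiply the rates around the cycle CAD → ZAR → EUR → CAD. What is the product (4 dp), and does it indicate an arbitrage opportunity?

Around CAD → ZAR → EUR → CAD: 1 ÷ 0.076773 ÷ 20.074 × 1.5826 = 1.026901
Product > 1; profitable direction is CAD → ZAR → EUR → CAD.

1.0269 (arbitrage exists)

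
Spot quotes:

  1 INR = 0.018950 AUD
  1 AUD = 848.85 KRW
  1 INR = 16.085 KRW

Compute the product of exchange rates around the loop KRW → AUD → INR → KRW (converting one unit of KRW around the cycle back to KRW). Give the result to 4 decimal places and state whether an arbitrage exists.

1.0000 (no arbitrage)

Around KRW → AUD → INR → KRW: 1 ÷ 848.85 ÷ 0.018950 × 16.085 = 0.999956
Product ≈ 1 (deviation 0.004%, within rounding noise).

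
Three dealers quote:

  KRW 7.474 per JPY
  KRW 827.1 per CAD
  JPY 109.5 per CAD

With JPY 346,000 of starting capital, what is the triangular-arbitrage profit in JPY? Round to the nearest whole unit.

Profit: JPY 3,677

Profitable loop is JPY → CAD → KRW → JPY:
JPY 346,000 ÷ 109.5 = CAD 3,159.82
CAD 3,159.82 × 827.1 = KRW 2,613,485
KRW 2,613,485 ÷ 7.474 = JPY 349,677
Profit = JPY 349,677 − JPY 346,000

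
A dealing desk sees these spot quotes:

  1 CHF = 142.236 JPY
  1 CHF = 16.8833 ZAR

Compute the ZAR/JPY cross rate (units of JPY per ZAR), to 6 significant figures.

1 ZAR ÷ 16.8833 = 0.0592301 CHF
0.0592301 CHF × 142.236 = 8.42466 JPY

ZAR/JPY = 8.42466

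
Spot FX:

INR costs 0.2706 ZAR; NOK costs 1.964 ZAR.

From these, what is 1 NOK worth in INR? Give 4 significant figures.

NOK/INR = 7.258

1 NOK × 1.964 = 1.964 ZAR
1.964 ZAR ÷ 0.2706 = 7.25795 INR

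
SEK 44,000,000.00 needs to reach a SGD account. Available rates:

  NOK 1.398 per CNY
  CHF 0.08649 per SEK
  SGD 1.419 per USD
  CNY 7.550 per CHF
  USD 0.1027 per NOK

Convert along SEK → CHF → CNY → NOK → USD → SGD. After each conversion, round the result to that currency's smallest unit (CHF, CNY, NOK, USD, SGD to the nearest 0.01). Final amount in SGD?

SEK 44,000,000.00 × 0.08649 = CHF 3,805,560.00
CHF 3,805,560.00 × 7.550 = CNY 28,731,978.00
CNY 28,731,978.00 × 1.398 = NOK 40,167,305.24
NOK 40,167,305.24 × 0.1027 = USD 4,125,182.25
USD 4,125,182.25 × 1.419 = SGD 5,853,633.61

SGD 5,853,633.61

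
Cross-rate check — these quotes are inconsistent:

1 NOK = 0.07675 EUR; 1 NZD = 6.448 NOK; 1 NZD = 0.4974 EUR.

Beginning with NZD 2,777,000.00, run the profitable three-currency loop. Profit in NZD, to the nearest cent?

Profit: NZD 14,118.32

Profitable loop is NZD → EUR → NOK → NZD:
NZD 2,777,000.00 × 0.4974 = EUR 1,381,279.80
EUR 1,381,279.80 ÷ 0.07675 = NOK 17,997,130.94
NOK 17,997,130.94 ÷ 6.448 = NZD 2,791,118.32
Profit = NZD 2,791,118.32 − NZD 2,777,000.00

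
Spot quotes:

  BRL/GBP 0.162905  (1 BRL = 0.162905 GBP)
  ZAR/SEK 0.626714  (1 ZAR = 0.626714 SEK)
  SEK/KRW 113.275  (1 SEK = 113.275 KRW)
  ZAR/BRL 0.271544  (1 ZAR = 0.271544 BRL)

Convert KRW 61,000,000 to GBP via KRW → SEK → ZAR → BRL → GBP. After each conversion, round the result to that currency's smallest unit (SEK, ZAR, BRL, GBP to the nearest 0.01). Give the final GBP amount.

KRW 61,000,000 ÷ 113.275 = SEK 538,512.47
SEK 538,512.47 ÷ 0.626714 = ZAR 859,263.51
ZAR 859,263.51 × 0.271544 = BRL 233,327.85
BRL 233,327.85 × 0.162905 = GBP 38,010.27

GBP 38,010.27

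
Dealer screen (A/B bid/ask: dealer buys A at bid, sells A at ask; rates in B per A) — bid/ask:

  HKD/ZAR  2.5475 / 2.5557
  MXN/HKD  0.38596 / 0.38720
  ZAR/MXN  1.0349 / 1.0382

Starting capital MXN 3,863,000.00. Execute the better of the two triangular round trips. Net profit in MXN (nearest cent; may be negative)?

Best loop MXN → HKD → ZAR → MXN:
MXN 3,863,000.00 × 0.38596 (sell MXN at bid) = HKD 1,490,963.48
HKD 1,490,963.48 × 2.5475 (sell HKD at bid) = ZAR 3,798,229.47
ZAR 3,798,229.47 × 1.0349 (sell ZAR at bid) = MXN 3,930,787.67

Net profit: MXN 67,787.67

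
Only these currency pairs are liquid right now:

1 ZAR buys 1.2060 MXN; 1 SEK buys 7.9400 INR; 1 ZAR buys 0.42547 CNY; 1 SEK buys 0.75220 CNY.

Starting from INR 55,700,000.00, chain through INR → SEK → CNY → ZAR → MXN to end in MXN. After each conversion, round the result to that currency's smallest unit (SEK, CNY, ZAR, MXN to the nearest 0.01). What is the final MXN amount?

INR 55,700,000.00 ÷ 7.9400 = SEK 7,015,113.35
SEK 7,015,113.35 × 0.75220 = CNY 5,276,768.26
CNY 5,276,768.26 ÷ 0.42547 = ZAR 12,402,209.93
ZAR 12,402,209.93 × 1.2060 = MXN 14,957,065.18

MXN 14,957,065.18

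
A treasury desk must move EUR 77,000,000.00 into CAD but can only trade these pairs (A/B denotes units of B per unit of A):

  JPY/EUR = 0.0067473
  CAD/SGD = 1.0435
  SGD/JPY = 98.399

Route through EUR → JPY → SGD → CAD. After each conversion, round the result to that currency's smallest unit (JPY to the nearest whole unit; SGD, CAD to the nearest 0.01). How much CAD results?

CAD 111,141,835.96

EUR 77,000,000.00 ÷ 0.0067473 = JPY 11,411,972,196
JPY 11,411,972,196 ÷ 98.399 = SGD 115,976,505.82
SGD 115,976,505.82 ÷ 1.0435 = CAD 111,141,835.96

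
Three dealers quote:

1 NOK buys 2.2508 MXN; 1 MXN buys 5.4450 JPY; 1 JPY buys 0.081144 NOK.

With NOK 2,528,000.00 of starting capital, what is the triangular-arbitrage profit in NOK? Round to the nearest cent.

Profitable loop is NOK → JPY → MXN → NOK:
NOK 2,528,000.00 ÷ 0.081144 = JPY 31,154,491
JPY 31,154,491 ÷ 5.4450 = MXN 5,721,669.57
MXN 5,721,669.57 ÷ 2.2508 = NOK 2,542,060.41
Profit = NOK 2,542,060.41 − NOK 2,528,000.00

Profit: NOK 14,060.41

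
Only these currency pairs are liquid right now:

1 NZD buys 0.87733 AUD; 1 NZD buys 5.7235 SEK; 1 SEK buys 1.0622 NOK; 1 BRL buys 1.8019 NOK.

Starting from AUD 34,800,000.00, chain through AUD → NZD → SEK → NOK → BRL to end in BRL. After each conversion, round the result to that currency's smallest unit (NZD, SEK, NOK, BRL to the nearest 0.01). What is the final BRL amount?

BRL 133,830,026.12

AUD 34,800,000.00 ÷ 0.87733 = NZD 39,665,804.20
NZD 39,665,804.20 × 5.7235 = SEK 227,027,230.34
SEK 227,027,230.34 × 1.0622 = NOK 241,148,324.07
NOK 241,148,324.07 ÷ 1.8019 = BRL 133,830,026.12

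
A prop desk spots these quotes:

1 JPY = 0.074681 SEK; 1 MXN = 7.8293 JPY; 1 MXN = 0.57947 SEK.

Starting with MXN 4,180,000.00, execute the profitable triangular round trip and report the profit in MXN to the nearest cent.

Profitable loop is MXN → JPY → SEK → MXN:
MXN 4,180,000.00 × 7.8293 = JPY 32,726,474
JPY 32,726,474 × 0.074681 = SEK 2,444,045.80
SEK 2,444,045.80 ÷ 0.57947 = MXN 4,217,726.21
Profit = MXN 4,217,726.21 − MXN 4,180,000.00

Profit: MXN 37,726.21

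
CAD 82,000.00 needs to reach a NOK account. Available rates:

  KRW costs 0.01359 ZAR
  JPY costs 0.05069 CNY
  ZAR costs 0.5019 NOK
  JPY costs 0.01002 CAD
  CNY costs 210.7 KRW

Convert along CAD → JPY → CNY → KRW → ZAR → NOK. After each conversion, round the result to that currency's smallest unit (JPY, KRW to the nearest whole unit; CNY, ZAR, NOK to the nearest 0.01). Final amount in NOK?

CAD 82,000.00 ÷ 0.01002 = JPY 8,183,633
JPY 8,183,633 × 0.05069 = CNY 414,828.36
CNY 414,828.36 × 210.7 = KRW 87,404,335
KRW 87,404,335 × 0.01359 = ZAR 1,187,824.91
ZAR 1,187,824.91 × 0.5019 = NOK 596,169.32

NOK 596,169.32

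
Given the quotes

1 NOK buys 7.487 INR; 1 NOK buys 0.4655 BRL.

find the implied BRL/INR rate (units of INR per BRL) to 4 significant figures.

1 BRL ÷ 0.4655 = 2.14823 NOK
2.14823 NOK × 7.487 = 16.0838 INR

BRL/INR = 16.08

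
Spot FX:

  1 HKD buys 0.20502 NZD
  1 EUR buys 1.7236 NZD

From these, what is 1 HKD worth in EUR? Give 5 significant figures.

HKD/EUR = 0.11895

1 HKD × 0.20502 = 0.20502 NZD
0.20502 NZD ÷ 1.7236 = 0.118949 EUR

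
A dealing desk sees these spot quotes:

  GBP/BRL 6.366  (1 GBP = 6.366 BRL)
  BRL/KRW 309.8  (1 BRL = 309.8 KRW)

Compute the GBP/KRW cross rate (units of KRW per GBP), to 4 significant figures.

GBP/KRW = 1972

1 GBP × 6.366 = 6.366 BRL
6.366 BRL × 309.8 = 1972.19 KRW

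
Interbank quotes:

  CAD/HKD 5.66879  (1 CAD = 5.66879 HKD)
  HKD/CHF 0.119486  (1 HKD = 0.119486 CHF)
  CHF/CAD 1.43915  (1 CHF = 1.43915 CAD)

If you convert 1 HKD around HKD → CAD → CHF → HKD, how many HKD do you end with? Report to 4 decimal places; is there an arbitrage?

1.0259 (arbitrage exists)

Around HKD → CAD → CHF → HKD: 1 ÷ 5.66879 ÷ 1.43915 ÷ 0.119486 = 1.025856
Product > 1; profitable direction is HKD → CAD → CHF → HKD.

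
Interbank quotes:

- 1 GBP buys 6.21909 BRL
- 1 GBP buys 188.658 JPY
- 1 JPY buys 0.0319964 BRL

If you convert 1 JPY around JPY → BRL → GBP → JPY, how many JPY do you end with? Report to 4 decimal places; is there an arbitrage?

0.9706 (arbitrage exists)

Around JPY → BRL → GBP → JPY: 1 × 0.0319964 ÷ 6.21909 × 188.658 = 0.970621
Product < 1; profitable direction is JPY → GBP → BRL → JPY.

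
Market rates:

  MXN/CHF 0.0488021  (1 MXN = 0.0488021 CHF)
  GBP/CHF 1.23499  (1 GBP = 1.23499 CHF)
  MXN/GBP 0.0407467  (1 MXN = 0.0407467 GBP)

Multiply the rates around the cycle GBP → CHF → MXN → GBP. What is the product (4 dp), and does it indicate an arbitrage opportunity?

Around GBP → CHF → MXN → GBP: 1 × 1.23499 ÷ 0.0488021 × 0.0407467 = 1.031139
Product > 1; profitable direction is GBP → CHF → MXN → GBP.

1.0311 (arbitrage exists)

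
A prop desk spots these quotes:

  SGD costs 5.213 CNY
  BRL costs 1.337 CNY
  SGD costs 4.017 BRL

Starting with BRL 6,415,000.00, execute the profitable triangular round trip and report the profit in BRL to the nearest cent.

Profitable loop is BRL → CNY → SGD → BRL:
BRL 6,415,000.00 × 1.337 = CNY 8,576,855.00
CNY 8,576,855.00 ÷ 5.213 = SGD 1,645,281.99
SGD 1,645,281.99 × 4.017 = BRL 6,609,097.74
Profit = BRL 6,609,097.74 − BRL 6,415,000.00

Profit: BRL 194,097.74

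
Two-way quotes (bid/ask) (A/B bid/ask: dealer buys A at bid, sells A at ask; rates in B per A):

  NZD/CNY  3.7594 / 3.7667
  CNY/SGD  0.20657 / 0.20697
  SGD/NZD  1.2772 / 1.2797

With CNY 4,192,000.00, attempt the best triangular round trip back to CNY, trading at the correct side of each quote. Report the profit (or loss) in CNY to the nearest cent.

Best loop CNY → NZD → SGD → CNY:
CNY 4,192,000.00 ÷ 3.7667 (buy NZD at ask) = NZD 1,112,910.51
NZD 1,112,910.51 ÷ 1.2797 (buy SGD at ask) = SGD 869,665.16
SGD 869,665.16 ÷ 0.20697 (buy CNY at ask) = CNY 4,201,889.94

Net profit: CNY 9,889.94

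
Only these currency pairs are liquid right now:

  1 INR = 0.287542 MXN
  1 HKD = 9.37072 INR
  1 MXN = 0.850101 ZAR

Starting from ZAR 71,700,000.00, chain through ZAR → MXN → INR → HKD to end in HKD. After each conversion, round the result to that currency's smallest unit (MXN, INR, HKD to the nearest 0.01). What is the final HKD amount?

HKD 31,302,165.13

ZAR 71,700,000.00 ÷ 0.850101 = MXN 84,342,919.25
MXN 84,342,919.25 ÷ 0.287542 = INR 293,323,824.87
INR 293,323,824.87 ÷ 9.37072 = HKD 31,302,165.13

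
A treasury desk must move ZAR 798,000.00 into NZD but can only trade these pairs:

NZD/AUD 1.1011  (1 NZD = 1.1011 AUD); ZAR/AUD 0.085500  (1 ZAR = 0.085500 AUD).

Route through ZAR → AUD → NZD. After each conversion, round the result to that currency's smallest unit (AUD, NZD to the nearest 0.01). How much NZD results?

NZD 61,964.40

ZAR 798,000.00 × 0.085500 = AUD 68,229.00
AUD 68,229.00 ÷ 1.1011 = NZD 61,964.40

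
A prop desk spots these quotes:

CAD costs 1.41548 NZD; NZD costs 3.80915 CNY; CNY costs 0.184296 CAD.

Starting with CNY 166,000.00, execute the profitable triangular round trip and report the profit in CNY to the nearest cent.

Profit: CNY 1,055.34

Profitable loop is CNY → NZD → CAD → CNY:
CNY 166,000.00 ÷ 3.80915 = NZD 43,579.28
NZD 43,579.28 ÷ 1.41548 = CAD 30,787.63
CAD 30,787.63 ÷ 0.184296 = CNY 167,055.34
Profit = CNY 167,055.34 − CNY 166,000.00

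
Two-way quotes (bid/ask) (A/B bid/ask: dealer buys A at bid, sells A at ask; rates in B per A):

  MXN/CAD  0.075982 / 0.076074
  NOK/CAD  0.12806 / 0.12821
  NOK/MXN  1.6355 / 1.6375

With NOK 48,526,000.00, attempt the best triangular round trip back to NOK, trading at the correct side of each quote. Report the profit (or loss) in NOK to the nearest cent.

Net profit: NOK 1,359,052.14

Best loop NOK → CAD → MXN → NOK:
NOK 48,526,000.00 × 0.12806 (sell NOK at bid) = CAD 6,214,239.56
CAD 6,214,239.56 ÷ 0.076074 (buy MXN at ask) = MXN 81,686,772.88
MXN 81,686,772.88 ÷ 1.6375 (buy NOK at ask) = NOK 49,885,052.14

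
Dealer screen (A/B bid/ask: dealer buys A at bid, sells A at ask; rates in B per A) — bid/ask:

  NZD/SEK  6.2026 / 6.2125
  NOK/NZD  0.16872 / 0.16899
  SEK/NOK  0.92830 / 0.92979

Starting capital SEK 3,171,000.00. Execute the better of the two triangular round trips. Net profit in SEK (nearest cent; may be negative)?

Net profit: SEK 77,508.17

Best loop SEK → NZD → NOK → SEK:
SEK 3,171,000.00 ÷ 6.2125 (buy NZD at ask) = NZD 510,422.54
NZD 510,422.54 ÷ 0.16899 (buy NOK at ask) = NOK 3,020,430.41
NOK 3,020,430.41 ÷ 0.92979 (buy SEK at ask) = SEK 3,248,508.17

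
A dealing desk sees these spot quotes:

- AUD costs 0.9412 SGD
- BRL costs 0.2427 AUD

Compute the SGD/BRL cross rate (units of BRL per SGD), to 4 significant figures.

1 SGD ÷ 0.9412 = 1.06247 AUD
1.06247 AUD ÷ 0.2427 = 4.37772 BRL

SGD/BRL = 4.378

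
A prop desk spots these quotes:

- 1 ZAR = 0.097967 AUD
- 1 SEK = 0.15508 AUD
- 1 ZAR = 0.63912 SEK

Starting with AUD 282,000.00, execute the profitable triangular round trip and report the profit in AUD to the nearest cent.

Profitable loop is AUD → ZAR → SEK → AUD:
AUD 282,000.00 ÷ 0.097967 = ZAR 2,878,520.32
ZAR 2,878,520.32 × 0.63912 = SEK 1,839,719.91
SEK 1,839,719.91 × 0.15508 = AUD 285,303.76
Profit = AUD 285,303.76 − AUD 282,000.00

Profit: AUD 3,303.76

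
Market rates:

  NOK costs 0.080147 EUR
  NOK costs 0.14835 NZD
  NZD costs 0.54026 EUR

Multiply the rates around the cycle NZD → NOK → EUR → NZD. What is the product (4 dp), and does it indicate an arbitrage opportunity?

1.0000 (no arbitrage)

Around NZD → NOK → EUR → NZD: 1 ÷ 0.14835 × 0.080147 ÷ 0.54026 = 0.999993
Product ≈ 1 (deviation 0.001%, within rounding noise).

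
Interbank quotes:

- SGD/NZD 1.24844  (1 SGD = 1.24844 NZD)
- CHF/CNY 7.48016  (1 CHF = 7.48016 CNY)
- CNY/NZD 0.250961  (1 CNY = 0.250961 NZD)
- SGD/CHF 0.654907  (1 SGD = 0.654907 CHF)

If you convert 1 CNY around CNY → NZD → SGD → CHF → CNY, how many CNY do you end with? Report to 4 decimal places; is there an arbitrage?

Around CNY → NZD → SGD → CHF → CNY: 1 × 0.250961 ÷ 1.24844 × 0.654907 × 7.48016 = 0.984757
Product < 1; profitable direction is CNY → CHF → SGD → NZD → CNY.

0.9848 (arbitrage exists)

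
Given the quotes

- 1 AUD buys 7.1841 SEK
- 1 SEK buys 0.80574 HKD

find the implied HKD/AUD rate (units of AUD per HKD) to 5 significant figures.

1 HKD ÷ 0.80574 = 1.2411 SEK
1.2411 SEK ÷ 7.1841 = 0.172756 AUD

HKD/AUD = 0.17276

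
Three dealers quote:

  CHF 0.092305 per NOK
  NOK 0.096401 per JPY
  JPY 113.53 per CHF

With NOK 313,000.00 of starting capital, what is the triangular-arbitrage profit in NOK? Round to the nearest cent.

Profit: NOK 3,199.91

Profitable loop is NOK → CHF → JPY → NOK:
NOK 313,000.00 × 0.092305 = CHF 28,891.47
CHF 28,891.47 × 113.53 = JPY 3,280,048
JPY 3,280,048 × 0.096401 = NOK 316,199.91
Profit = NOK 316,199.91 − NOK 313,000.00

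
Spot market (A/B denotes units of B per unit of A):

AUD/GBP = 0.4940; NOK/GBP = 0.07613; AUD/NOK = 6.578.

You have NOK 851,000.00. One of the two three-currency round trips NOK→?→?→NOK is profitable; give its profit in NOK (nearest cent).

Profit: NOK 11,685.13

Profitable loop is NOK → GBP → AUD → NOK:
NOK 851,000.00 × 0.07613 = GBP 64,786.63
GBP 64,786.63 ÷ 0.4940 = AUD 131,147.02
AUD 131,147.02 × 6.578 = NOK 862,685.13
Profit = NOK 862,685.13 − NOK 851,000.00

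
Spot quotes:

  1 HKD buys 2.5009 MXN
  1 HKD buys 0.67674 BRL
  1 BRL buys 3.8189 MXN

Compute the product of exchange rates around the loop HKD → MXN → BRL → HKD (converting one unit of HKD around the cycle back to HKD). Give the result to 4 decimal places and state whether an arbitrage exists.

0.9677 (arbitrage exists)

Around HKD → MXN → BRL → HKD: 1 × 2.5009 ÷ 3.8189 ÷ 0.67674 = 0.967690
Product < 1; profitable direction is HKD → BRL → MXN → HKD.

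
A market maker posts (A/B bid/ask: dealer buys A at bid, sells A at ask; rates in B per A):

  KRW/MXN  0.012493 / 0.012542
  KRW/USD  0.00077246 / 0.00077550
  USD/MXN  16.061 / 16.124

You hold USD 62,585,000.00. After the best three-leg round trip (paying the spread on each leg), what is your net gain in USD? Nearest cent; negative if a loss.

Net result: USD -55,867.30 (no profitable arbitrage after spreads)

Best loop USD → KRW → MXN → USD:
USD 62,585,000.00 ÷ 0.00077550 (buy KRW at ask) = KRW 80,702,772,405
KRW 80,702,772,405 × 0.012493 (sell KRW at bid) = MXN 1,008,219,735.65
MXN 1,008,219,735.65 ÷ 16.124 (buy USD at ask) = USD 62,529,132.70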